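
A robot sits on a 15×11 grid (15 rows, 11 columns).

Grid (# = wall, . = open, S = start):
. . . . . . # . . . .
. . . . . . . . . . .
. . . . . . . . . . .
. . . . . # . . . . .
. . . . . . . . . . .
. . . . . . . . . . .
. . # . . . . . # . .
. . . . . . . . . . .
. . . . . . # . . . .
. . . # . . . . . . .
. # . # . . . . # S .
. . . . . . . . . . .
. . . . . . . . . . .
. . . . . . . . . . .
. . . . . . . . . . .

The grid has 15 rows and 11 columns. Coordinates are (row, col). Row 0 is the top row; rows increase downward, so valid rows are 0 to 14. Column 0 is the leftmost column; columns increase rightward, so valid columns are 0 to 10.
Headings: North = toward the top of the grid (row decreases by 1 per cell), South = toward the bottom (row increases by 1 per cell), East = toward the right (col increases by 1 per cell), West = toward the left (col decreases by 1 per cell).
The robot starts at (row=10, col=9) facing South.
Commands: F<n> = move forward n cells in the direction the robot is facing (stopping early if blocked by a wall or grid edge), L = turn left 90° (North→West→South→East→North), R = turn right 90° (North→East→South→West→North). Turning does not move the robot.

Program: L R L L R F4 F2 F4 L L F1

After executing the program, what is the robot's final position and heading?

Start: (row=10, col=9), facing South
  L: turn left, now facing East
  R: turn right, now facing South
  L: turn left, now facing East
  L: turn left, now facing North
  R: turn right, now facing East
  F4: move forward 1/4 (blocked), now at (row=10, col=10)
  F2: move forward 0/2 (blocked), now at (row=10, col=10)
  F4: move forward 0/4 (blocked), now at (row=10, col=10)
  L: turn left, now facing North
  L: turn left, now facing West
  F1: move forward 1, now at (row=10, col=9)
Final: (row=10, col=9), facing West

Answer: Final position: (row=10, col=9), facing West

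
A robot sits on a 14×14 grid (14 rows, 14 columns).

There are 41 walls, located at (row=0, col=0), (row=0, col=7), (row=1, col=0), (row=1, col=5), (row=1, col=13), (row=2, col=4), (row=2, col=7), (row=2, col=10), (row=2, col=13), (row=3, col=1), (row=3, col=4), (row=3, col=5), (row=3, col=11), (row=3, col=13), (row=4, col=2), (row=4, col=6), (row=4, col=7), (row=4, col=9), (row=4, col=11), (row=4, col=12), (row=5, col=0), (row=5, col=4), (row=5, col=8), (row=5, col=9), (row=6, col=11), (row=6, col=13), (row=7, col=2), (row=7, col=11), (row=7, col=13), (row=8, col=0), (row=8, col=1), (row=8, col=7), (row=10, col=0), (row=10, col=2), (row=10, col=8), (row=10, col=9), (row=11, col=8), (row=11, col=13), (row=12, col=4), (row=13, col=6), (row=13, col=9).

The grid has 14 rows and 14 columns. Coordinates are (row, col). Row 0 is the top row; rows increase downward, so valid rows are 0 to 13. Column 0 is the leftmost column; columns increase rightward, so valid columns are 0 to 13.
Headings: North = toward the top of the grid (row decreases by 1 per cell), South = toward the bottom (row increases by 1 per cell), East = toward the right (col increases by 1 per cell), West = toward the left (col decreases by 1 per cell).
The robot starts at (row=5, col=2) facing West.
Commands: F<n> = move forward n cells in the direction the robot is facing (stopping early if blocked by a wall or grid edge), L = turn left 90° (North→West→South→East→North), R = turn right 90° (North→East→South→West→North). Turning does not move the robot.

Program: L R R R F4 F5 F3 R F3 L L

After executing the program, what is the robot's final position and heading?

Start: (row=5, col=2), facing West
  L: turn left, now facing South
  R: turn right, now facing West
  R: turn right, now facing North
  R: turn right, now facing East
  F4: move forward 1/4 (blocked), now at (row=5, col=3)
  F5: move forward 0/5 (blocked), now at (row=5, col=3)
  F3: move forward 0/3 (blocked), now at (row=5, col=3)
  R: turn right, now facing South
  F3: move forward 3, now at (row=8, col=3)
  L: turn left, now facing East
  L: turn left, now facing North
Final: (row=8, col=3), facing North

Answer: Final position: (row=8, col=3), facing North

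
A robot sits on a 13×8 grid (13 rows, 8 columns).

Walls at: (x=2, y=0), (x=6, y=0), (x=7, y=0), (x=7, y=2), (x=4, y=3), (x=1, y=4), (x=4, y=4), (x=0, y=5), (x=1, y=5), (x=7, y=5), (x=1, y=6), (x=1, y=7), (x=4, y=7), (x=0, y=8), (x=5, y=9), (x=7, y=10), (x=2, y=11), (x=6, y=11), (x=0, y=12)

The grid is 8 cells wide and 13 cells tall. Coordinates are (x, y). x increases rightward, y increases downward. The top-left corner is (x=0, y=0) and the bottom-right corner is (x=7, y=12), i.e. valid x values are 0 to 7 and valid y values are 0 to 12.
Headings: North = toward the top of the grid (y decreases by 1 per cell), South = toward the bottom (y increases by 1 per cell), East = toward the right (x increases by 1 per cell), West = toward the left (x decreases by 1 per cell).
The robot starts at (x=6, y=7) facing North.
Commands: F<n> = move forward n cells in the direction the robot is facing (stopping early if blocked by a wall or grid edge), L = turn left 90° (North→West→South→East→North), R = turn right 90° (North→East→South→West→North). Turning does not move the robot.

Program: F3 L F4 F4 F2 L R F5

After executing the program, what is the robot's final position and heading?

Answer: Final position: (x=5, y=4), facing West

Derivation:
Start: (x=6, y=7), facing North
  F3: move forward 3, now at (x=6, y=4)
  L: turn left, now facing West
  F4: move forward 1/4 (blocked), now at (x=5, y=4)
  F4: move forward 0/4 (blocked), now at (x=5, y=4)
  F2: move forward 0/2 (blocked), now at (x=5, y=4)
  L: turn left, now facing South
  R: turn right, now facing West
  F5: move forward 0/5 (blocked), now at (x=5, y=4)
Final: (x=5, y=4), facing West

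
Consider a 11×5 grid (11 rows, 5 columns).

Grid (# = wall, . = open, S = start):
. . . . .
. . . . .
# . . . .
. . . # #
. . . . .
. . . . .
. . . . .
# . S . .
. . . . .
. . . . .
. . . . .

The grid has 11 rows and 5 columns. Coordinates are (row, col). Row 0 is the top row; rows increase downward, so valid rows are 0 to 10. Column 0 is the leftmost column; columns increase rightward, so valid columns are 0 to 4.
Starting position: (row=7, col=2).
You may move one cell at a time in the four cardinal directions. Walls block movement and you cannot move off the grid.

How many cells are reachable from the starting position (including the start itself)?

Answer: Reachable cells: 51

Derivation:
BFS flood-fill from (row=7, col=2):
  Distance 0: (row=7, col=2)
  Distance 1: (row=6, col=2), (row=7, col=1), (row=7, col=3), (row=8, col=2)
  Distance 2: (row=5, col=2), (row=6, col=1), (row=6, col=3), (row=7, col=4), (row=8, col=1), (row=8, col=3), (row=9, col=2)
  Distance 3: (row=4, col=2), (row=5, col=1), (row=5, col=3), (row=6, col=0), (row=6, col=4), (row=8, col=0), (row=8, col=4), (row=9, col=1), (row=9, col=3), (row=10, col=2)
  Distance 4: (row=3, col=2), (row=4, col=1), (row=4, col=3), (row=5, col=0), (row=5, col=4), (row=9, col=0), (row=9, col=4), (row=10, col=1), (row=10, col=3)
  Distance 5: (row=2, col=2), (row=3, col=1), (row=4, col=0), (row=4, col=4), (row=10, col=0), (row=10, col=4)
  Distance 6: (row=1, col=2), (row=2, col=1), (row=2, col=3), (row=3, col=0)
  Distance 7: (row=0, col=2), (row=1, col=1), (row=1, col=3), (row=2, col=4)
  Distance 8: (row=0, col=1), (row=0, col=3), (row=1, col=0), (row=1, col=4)
  Distance 9: (row=0, col=0), (row=0, col=4)
Total reachable: 51 (grid has 51 open cells total)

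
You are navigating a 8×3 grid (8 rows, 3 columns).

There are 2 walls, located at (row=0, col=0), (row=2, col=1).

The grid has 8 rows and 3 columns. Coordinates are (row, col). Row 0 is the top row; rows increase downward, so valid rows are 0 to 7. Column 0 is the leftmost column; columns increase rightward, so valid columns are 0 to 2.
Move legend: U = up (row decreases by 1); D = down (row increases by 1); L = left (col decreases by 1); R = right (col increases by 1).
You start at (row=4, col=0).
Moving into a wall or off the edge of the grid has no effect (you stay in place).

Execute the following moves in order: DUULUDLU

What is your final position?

Answer: Final position: (row=2, col=0)

Derivation:
Start: (row=4, col=0)
  D (down): (row=4, col=0) -> (row=5, col=0)
  U (up): (row=5, col=0) -> (row=4, col=0)
  U (up): (row=4, col=0) -> (row=3, col=0)
  L (left): blocked, stay at (row=3, col=0)
  U (up): (row=3, col=0) -> (row=2, col=0)
  D (down): (row=2, col=0) -> (row=3, col=0)
  L (left): blocked, stay at (row=3, col=0)
  U (up): (row=3, col=0) -> (row=2, col=0)
Final: (row=2, col=0)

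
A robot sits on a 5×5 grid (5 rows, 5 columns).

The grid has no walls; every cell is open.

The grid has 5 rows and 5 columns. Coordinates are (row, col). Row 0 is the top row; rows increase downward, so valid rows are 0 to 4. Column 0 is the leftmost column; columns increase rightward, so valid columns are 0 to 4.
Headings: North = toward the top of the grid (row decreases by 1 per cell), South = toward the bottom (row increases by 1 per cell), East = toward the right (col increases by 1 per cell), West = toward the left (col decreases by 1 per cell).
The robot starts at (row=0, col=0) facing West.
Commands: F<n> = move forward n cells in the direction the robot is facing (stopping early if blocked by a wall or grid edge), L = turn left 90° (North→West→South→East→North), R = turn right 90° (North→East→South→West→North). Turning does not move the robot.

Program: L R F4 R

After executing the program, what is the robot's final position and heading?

Start: (row=0, col=0), facing West
  L: turn left, now facing South
  R: turn right, now facing West
  F4: move forward 0/4 (blocked), now at (row=0, col=0)
  R: turn right, now facing North
Final: (row=0, col=0), facing North

Answer: Final position: (row=0, col=0), facing North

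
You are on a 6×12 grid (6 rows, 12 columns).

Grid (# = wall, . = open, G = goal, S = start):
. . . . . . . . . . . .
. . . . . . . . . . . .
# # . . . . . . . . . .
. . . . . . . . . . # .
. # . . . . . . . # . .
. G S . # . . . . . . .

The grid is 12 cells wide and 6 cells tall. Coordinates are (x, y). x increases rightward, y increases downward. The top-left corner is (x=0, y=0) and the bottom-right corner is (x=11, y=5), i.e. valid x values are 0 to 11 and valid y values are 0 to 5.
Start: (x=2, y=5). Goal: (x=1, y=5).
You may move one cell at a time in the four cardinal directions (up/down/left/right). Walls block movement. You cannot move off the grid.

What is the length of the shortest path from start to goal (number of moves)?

Answer: Shortest path length: 1

Derivation:
BFS from (x=2, y=5) until reaching (x=1, y=5):
  Distance 0: (x=2, y=5)
  Distance 1: (x=2, y=4), (x=1, y=5), (x=3, y=5)  <- goal reached here
One shortest path (1 moves): (x=2, y=5) -> (x=1, y=5)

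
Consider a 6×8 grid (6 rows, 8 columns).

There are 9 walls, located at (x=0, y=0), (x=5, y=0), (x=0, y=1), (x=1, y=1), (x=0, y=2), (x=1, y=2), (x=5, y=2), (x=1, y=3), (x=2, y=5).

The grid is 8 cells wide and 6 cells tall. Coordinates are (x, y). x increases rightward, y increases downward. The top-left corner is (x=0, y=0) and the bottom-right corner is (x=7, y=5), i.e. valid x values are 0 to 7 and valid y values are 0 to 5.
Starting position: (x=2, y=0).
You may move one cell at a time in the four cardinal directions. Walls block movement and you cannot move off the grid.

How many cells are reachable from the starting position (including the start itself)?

BFS flood-fill from (x=2, y=0):
  Distance 0: (x=2, y=0)
  Distance 1: (x=1, y=0), (x=3, y=0), (x=2, y=1)
  Distance 2: (x=4, y=0), (x=3, y=1), (x=2, y=2)
  Distance 3: (x=4, y=1), (x=3, y=2), (x=2, y=3)
  Distance 4: (x=5, y=1), (x=4, y=2), (x=3, y=3), (x=2, y=4)
  Distance 5: (x=6, y=1), (x=4, y=3), (x=1, y=4), (x=3, y=4)
  Distance 6: (x=6, y=0), (x=7, y=1), (x=6, y=2), (x=5, y=3), (x=0, y=4), (x=4, y=4), (x=1, y=5), (x=3, y=5)
  Distance 7: (x=7, y=0), (x=7, y=2), (x=0, y=3), (x=6, y=3), (x=5, y=4), (x=0, y=5), (x=4, y=5)
  Distance 8: (x=7, y=3), (x=6, y=4), (x=5, y=5)
  Distance 9: (x=7, y=4), (x=6, y=5)
  Distance 10: (x=7, y=5)
Total reachable: 39 (grid has 39 open cells total)

Answer: Reachable cells: 39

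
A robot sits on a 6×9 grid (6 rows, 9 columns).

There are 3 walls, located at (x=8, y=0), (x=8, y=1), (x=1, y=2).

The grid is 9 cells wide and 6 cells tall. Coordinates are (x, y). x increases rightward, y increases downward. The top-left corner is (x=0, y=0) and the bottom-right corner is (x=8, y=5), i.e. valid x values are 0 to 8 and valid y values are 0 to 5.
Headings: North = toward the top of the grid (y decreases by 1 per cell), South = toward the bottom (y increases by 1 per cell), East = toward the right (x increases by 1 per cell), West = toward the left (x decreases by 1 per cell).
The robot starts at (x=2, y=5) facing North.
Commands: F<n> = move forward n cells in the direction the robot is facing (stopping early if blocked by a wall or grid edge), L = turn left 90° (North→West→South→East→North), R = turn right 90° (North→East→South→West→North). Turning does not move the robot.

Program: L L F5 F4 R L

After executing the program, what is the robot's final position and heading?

Start: (x=2, y=5), facing North
  L: turn left, now facing West
  L: turn left, now facing South
  F5: move forward 0/5 (blocked), now at (x=2, y=5)
  F4: move forward 0/4 (blocked), now at (x=2, y=5)
  R: turn right, now facing West
  L: turn left, now facing South
Final: (x=2, y=5), facing South

Answer: Final position: (x=2, y=5), facing South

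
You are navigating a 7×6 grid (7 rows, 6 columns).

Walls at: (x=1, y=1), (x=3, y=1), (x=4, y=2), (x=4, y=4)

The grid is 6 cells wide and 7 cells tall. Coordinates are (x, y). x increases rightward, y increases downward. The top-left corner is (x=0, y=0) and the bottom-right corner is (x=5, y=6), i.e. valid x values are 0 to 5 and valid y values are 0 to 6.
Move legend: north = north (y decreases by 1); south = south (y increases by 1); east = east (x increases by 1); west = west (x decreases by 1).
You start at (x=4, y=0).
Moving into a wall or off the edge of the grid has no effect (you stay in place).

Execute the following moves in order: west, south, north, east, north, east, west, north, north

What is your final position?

Answer: Final position: (x=4, y=0)

Derivation:
Start: (x=4, y=0)
  west (west): (x=4, y=0) -> (x=3, y=0)
  south (south): blocked, stay at (x=3, y=0)
  north (north): blocked, stay at (x=3, y=0)
  east (east): (x=3, y=0) -> (x=4, y=0)
  north (north): blocked, stay at (x=4, y=0)
  east (east): (x=4, y=0) -> (x=5, y=0)
  west (west): (x=5, y=0) -> (x=4, y=0)
  north (north): blocked, stay at (x=4, y=0)
  north (north): blocked, stay at (x=4, y=0)
Final: (x=4, y=0)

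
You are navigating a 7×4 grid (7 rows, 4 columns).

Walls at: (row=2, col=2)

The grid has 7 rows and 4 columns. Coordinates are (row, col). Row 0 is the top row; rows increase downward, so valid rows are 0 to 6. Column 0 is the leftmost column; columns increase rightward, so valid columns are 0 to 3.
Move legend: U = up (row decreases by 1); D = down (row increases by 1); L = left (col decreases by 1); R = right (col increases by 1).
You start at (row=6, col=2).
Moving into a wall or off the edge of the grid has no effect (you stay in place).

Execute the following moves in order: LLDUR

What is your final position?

Start: (row=6, col=2)
  L (left): (row=6, col=2) -> (row=6, col=1)
  L (left): (row=6, col=1) -> (row=6, col=0)
  D (down): blocked, stay at (row=6, col=0)
  U (up): (row=6, col=0) -> (row=5, col=0)
  R (right): (row=5, col=0) -> (row=5, col=1)
Final: (row=5, col=1)

Answer: Final position: (row=5, col=1)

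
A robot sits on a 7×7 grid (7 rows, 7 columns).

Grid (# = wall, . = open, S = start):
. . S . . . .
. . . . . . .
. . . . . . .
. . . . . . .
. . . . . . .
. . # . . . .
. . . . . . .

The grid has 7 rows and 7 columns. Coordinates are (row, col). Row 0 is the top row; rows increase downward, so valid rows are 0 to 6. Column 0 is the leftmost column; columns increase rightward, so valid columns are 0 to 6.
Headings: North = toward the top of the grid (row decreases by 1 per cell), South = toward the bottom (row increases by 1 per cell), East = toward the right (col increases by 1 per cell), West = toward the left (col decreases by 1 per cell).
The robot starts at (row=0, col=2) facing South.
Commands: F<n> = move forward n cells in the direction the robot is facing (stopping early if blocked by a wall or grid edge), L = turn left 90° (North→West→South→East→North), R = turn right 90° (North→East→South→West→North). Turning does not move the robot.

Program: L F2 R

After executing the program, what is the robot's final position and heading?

Start: (row=0, col=2), facing South
  L: turn left, now facing East
  F2: move forward 2, now at (row=0, col=4)
  R: turn right, now facing South
Final: (row=0, col=4), facing South

Answer: Final position: (row=0, col=4), facing South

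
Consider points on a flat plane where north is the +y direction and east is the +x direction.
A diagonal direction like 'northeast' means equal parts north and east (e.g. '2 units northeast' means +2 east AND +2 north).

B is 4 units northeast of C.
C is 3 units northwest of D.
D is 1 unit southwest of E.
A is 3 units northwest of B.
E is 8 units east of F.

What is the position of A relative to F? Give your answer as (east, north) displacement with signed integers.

Place F at the origin (east=0, north=0).
  E is 8 units east of F: delta (east=+8, north=+0); E at (east=8, north=0).
  D is 1 unit southwest of E: delta (east=-1, north=-1); D at (east=7, north=-1).
  C is 3 units northwest of D: delta (east=-3, north=+3); C at (east=4, north=2).
  B is 4 units northeast of C: delta (east=+4, north=+4); B at (east=8, north=6).
  A is 3 units northwest of B: delta (east=-3, north=+3); A at (east=5, north=9).
Therefore A relative to F: (east=5, north=9).

Answer: A is at (east=5, north=9) relative to F.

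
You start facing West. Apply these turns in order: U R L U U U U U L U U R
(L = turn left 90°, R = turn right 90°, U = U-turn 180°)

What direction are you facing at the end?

Start: West
  U (U-turn (180°)) -> East
  R (right (90° clockwise)) -> South
  L (left (90° counter-clockwise)) -> East
  U (U-turn (180°)) -> West
  U (U-turn (180°)) -> East
  U (U-turn (180°)) -> West
  U (U-turn (180°)) -> East
  U (U-turn (180°)) -> West
  L (left (90° counter-clockwise)) -> South
  U (U-turn (180°)) -> North
  U (U-turn (180°)) -> South
  R (right (90° clockwise)) -> West
Final: West

Answer: Final heading: West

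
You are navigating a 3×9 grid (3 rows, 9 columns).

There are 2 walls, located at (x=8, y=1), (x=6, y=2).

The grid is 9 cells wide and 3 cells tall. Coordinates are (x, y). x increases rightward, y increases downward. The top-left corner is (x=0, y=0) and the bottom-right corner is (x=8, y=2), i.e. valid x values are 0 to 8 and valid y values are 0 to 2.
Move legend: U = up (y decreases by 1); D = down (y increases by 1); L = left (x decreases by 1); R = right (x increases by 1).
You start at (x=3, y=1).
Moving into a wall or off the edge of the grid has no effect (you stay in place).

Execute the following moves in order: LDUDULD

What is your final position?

Answer: Final position: (x=1, y=2)

Derivation:
Start: (x=3, y=1)
  L (left): (x=3, y=1) -> (x=2, y=1)
  D (down): (x=2, y=1) -> (x=2, y=2)
  U (up): (x=2, y=2) -> (x=2, y=1)
  D (down): (x=2, y=1) -> (x=2, y=2)
  U (up): (x=2, y=2) -> (x=2, y=1)
  L (left): (x=2, y=1) -> (x=1, y=1)
  D (down): (x=1, y=1) -> (x=1, y=2)
Final: (x=1, y=2)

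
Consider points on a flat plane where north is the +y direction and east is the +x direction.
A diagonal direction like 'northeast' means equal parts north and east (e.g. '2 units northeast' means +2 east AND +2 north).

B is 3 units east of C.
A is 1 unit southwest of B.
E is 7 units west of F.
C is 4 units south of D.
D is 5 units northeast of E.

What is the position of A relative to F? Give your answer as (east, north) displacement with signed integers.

Place F at the origin (east=0, north=0).
  E is 7 units west of F: delta (east=-7, north=+0); E at (east=-7, north=0).
  D is 5 units northeast of E: delta (east=+5, north=+5); D at (east=-2, north=5).
  C is 4 units south of D: delta (east=+0, north=-4); C at (east=-2, north=1).
  B is 3 units east of C: delta (east=+3, north=+0); B at (east=1, north=1).
  A is 1 unit southwest of B: delta (east=-1, north=-1); A at (east=0, north=0).
Therefore A relative to F: (east=0, north=0).

Answer: A is at (east=0, north=0) relative to F.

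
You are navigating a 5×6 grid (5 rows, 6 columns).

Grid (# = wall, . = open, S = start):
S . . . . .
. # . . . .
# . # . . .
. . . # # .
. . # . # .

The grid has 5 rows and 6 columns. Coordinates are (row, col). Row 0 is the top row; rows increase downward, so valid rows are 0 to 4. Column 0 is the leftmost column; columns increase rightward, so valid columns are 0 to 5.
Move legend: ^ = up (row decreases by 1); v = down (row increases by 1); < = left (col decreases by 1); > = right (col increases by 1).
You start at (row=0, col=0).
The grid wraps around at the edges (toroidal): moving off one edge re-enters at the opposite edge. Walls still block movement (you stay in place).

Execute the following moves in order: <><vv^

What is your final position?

Answer: Final position: (row=1, col=5)

Derivation:
Start: (row=0, col=0)
  < (left): (row=0, col=0) -> (row=0, col=5)
  > (right): (row=0, col=5) -> (row=0, col=0)
  < (left): (row=0, col=0) -> (row=0, col=5)
  v (down): (row=0, col=5) -> (row=1, col=5)
  v (down): (row=1, col=5) -> (row=2, col=5)
  ^ (up): (row=2, col=5) -> (row=1, col=5)
Final: (row=1, col=5)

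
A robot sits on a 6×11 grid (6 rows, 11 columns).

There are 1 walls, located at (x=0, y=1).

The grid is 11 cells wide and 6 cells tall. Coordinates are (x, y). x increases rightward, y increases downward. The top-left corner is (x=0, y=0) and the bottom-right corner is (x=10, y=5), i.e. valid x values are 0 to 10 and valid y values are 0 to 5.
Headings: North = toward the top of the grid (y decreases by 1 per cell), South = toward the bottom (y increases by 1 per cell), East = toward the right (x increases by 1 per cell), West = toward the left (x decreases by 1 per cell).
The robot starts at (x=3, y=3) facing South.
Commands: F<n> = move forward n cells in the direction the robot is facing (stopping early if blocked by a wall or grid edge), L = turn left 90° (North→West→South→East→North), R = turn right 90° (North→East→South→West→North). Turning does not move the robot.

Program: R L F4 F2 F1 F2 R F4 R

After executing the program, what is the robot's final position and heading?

Start: (x=3, y=3), facing South
  R: turn right, now facing West
  L: turn left, now facing South
  F4: move forward 2/4 (blocked), now at (x=3, y=5)
  F2: move forward 0/2 (blocked), now at (x=3, y=5)
  F1: move forward 0/1 (blocked), now at (x=3, y=5)
  F2: move forward 0/2 (blocked), now at (x=3, y=5)
  R: turn right, now facing West
  F4: move forward 3/4 (blocked), now at (x=0, y=5)
  R: turn right, now facing North
Final: (x=0, y=5), facing North

Answer: Final position: (x=0, y=5), facing North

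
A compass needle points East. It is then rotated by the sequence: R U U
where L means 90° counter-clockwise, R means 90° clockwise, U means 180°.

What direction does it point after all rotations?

Start: East
  R (right (90° clockwise)) -> South
  U (U-turn (180°)) -> North
  U (U-turn (180°)) -> South
Final: South

Answer: Final heading: South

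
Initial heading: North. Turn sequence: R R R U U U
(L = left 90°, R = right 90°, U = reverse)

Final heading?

Answer: Final heading: East

Derivation:
Start: North
  R (right (90° clockwise)) -> East
  R (right (90° clockwise)) -> South
  R (right (90° clockwise)) -> West
  U (U-turn (180°)) -> East
  U (U-turn (180°)) -> West
  U (U-turn (180°)) -> East
Final: East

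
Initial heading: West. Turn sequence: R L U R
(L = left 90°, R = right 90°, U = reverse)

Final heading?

Start: West
  R (right (90° clockwise)) -> North
  L (left (90° counter-clockwise)) -> West
  U (U-turn (180°)) -> East
  R (right (90° clockwise)) -> South
Final: South

Answer: Final heading: South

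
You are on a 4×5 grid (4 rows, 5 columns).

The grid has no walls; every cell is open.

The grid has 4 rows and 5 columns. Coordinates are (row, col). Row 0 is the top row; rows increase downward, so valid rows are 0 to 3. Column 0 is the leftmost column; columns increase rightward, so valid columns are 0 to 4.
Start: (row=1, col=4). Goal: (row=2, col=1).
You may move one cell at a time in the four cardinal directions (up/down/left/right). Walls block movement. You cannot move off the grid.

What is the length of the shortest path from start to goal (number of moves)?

Answer: Shortest path length: 4

Derivation:
BFS from (row=1, col=4) until reaching (row=2, col=1):
  Distance 0: (row=1, col=4)
  Distance 1: (row=0, col=4), (row=1, col=3), (row=2, col=4)
  Distance 2: (row=0, col=3), (row=1, col=2), (row=2, col=3), (row=3, col=4)
  Distance 3: (row=0, col=2), (row=1, col=1), (row=2, col=2), (row=3, col=3)
  Distance 4: (row=0, col=1), (row=1, col=0), (row=2, col=1), (row=3, col=2)  <- goal reached here
One shortest path (4 moves): (row=1, col=4) -> (row=1, col=3) -> (row=1, col=2) -> (row=1, col=1) -> (row=2, col=1)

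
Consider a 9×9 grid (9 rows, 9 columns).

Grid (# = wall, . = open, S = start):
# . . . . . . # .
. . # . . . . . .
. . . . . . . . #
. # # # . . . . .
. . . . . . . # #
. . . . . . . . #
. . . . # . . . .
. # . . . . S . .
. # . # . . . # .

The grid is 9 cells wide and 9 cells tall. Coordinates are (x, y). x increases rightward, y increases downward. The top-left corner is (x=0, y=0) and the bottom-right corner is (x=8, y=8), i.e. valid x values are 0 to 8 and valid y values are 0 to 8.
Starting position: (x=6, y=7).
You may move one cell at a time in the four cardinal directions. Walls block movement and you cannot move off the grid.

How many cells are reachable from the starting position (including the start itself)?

BFS flood-fill from (x=6, y=7):
  Distance 0: (x=6, y=7)
  Distance 1: (x=6, y=6), (x=5, y=7), (x=7, y=7), (x=6, y=8)
  Distance 2: (x=6, y=5), (x=5, y=6), (x=7, y=6), (x=4, y=7), (x=8, y=7), (x=5, y=8)
  Distance 3: (x=6, y=4), (x=5, y=5), (x=7, y=5), (x=8, y=6), (x=3, y=7), (x=4, y=8), (x=8, y=8)
  Distance 4: (x=6, y=3), (x=5, y=4), (x=4, y=5), (x=3, y=6), (x=2, y=7)
  Distance 5: (x=6, y=2), (x=5, y=3), (x=7, y=3), (x=4, y=4), (x=3, y=5), (x=2, y=6), (x=2, y=8)
  Distance 6: (x=6, y=1), (x=5, y=2), (x=7, y=2), (x=4, y=3), (x=8, y=3), (x=3, y=4), (x=2, y=5), (x=1, y=6)
  Distance 7: (x=6, y=0), (x=5, y=1), (x=7, y=1), (x=4, y=2), (x=2, y=4), (x=1, y=5), (x=0, y=6)
  Distance 8: (x=5, y=0), (x=4, y=1), (x=8, y=1), (x=3, y=2), (x=1, y=4), (x=0, y=5), (x=0, y=7)
  Distance 9: (x=4, y=0), (x=8, y=0), (x=3, y=1), (x=2, y=2), (x=0, y=4), (x=0, y=8)
  Distance 10: (x=3, y=0), (x=1, y=2), (x=0, y=3)
  Distance 11: (x=2, y=0), (x=1, y=1), (x=0, y=2)
  Distance 12: (x=1, y=0), (x=0, y=1)
Total reachable: 66 (grid has 66 open cells total)

Answer: Reachable cells: 66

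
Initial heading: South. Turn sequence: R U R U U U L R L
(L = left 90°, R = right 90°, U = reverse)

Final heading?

Start: South
  R (right (90° clockwise)) -> West
  U (U-turn (180°)) -> East
  R (right (90° clockwise)) -> South
  U (U-turn (180°)) -> North
  U (U-turn (180°)) -> South
  U (U-turn (180°)) -> North
  L (left (90° counter-clockwise)) -> West
  R (right (90° clockwise)) -> North
  L (left (90° counter-clockwise)) -> West
Final: West

Answer: Final heading: West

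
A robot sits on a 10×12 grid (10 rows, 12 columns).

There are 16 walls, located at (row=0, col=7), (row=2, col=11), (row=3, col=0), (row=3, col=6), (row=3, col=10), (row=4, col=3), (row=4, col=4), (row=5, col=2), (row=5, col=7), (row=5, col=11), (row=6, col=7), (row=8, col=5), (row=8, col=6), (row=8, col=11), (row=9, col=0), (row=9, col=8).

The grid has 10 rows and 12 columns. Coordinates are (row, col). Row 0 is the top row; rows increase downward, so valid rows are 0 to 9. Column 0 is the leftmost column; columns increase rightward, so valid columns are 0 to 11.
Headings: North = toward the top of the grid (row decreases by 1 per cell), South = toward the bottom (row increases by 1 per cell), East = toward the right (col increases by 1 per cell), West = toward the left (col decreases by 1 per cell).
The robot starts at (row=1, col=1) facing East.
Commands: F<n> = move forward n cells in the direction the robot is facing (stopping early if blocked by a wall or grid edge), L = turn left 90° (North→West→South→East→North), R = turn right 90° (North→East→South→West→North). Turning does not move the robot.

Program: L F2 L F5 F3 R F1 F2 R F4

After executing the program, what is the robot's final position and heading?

Start: (row=1, col=1), facing East
  L: turn left, now facing North
  F2: move forward 1/2 (blocked), now at (row=0, col=1)
  L: turn left, now facing West
  F5: move forward 1/5 (blocked), now at (row=0, col=0)
  F3: move forward 0/3 (blocked), now at (row=0, col=0)
  R: turn right, now facing North
  F1: move forward 0/1 (blocked), now at (row=0, col=0)
  F2: move forward 0/2 (blocked), now at (row=0, col=0)
  R: turn right, now facing East
  F4: move forward 4, now at (row=0, col=4)
Final: (row=0, col=4), facing East

Answer: Final position: (row=0, col=4), facing East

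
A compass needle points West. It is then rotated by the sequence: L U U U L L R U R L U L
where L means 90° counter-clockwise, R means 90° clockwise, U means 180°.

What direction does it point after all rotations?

Answer: Final heading: South

Derivation:
Start: West
  L (left (90° counter-clockwise)) -> South
  U (U-turn (180°)) -> North
  U (U-turn (180°)) -> South
  U (U-turn (180°)) -> North
  L (left (90° counter-clockwise)) -> West
  L (left (90° counter-clockwise)) -> South
  R (right (90° clockwise)) -> West
  U (U-turn (180°)) -> East
  R (right (90° clockwise)) -> South
  L (left (90° counter-clockwise)) -> East
  U (U-turn (180°)) -> West
  L (left (90° counter-clockwise)) -> South
Final: South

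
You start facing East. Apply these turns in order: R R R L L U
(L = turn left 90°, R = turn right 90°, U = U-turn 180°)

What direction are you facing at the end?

Start: East
  R (right (90° clockwise)) -> South
  R (right (90° clockwise)) -> West
  R (right (90° clockwise)) -> North
  L (left (90° counter-clockwise)) -> West
  L (left (90° counter-clockwise)) -> South
  U (U-turn (180°)) -> North
Final: North

Answer: Final heading: North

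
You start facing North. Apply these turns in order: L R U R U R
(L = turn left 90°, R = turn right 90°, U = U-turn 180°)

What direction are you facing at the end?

Start: North
  L (left (90° counter-clockwise)) -> West
  R (right (90° clockwise)) -> North
  U (U-turn (180°)) -> South
  R (right (90° clockwise)) -> West
  U (U-turn (180°)) -> East
  R (right (90° clockwise)) -> South
Final: South

Answer: Final heading: South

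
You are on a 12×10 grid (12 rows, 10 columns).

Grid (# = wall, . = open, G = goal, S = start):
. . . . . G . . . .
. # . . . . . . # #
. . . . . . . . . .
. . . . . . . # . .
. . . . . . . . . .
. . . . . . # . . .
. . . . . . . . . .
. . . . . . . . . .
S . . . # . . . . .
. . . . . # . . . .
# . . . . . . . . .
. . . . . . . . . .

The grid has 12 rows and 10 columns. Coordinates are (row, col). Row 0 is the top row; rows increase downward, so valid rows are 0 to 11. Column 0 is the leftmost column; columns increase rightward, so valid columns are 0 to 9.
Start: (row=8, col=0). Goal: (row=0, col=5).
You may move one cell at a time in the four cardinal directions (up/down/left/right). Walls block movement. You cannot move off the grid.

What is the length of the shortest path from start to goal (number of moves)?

BFS from (row=8, col=0) until reaching (row=0, col=5):
  Distance 0: (row=8, col=0)
  Distance 1: (row=7, col=0), (row=8, col=1), (row=9, col=0)
  Distance 2: (row=6, col=0), (row=7, col=1), (row=8, col=2), (row=9, col=1)
  Distance 3: (row=5, col=0), (row=6, col=1), (row=7, col=2), (row=8, col=3), (row=9, col=2), (row=10, col=1)
  Distance 4: (row=4, col=0), (row=5, col=1), (row=6, col=2), (row=7, col=3), (row=9, col=3), (row=10, col=2), (row=11, col=1)
  Distance 5: (row=3, col=0), (row=4, col=1), (row=5, col=2), (row=6, col=3), (row=7, col=4), (row=9, col=4), (row=10, col=3), (row=11, col=0), (row=11, col=2)
  Distance 6: (row=2, col=0), (row=3, col=1), (row=4, col=2), (row=5, col=3), (row=6, col=4), (row=7, col=5), (row=10, col=4), (row=11, col=3)
  Distance 7: (row=1, col=0), (row=2, col=1), (row=3, col=2), (row=4, col=3), (row=5, col=4), (row=6, col=5), (row=7, col=6), (row=8, col=5), (row=10, col=5), (row=11, col=4)
  Distance 8: (row=0, col=0), (row=2, col=2), (row=3, col=3), (row=4, col=4), (row=5, col=5), (row=6, col=6), (row=7, col=7), (row=8, col=6), (row=10, col=6), (row=11, col=5)
  Distance 9: (row=0, col=1), (row=1, col=2), (row=2, col=3), (row=3, col=4), (row=4, col=5), (row=6, col=7), (row=7, col=8), (row=8, col=7), (row=9, col=6), (row=10, col=7), (row=11, col=6)
  Distance 10: (row=0, col=2), (row=1, col=3), (row=2, col=4), (row=3, col=5), (row=4, col=6), (row=5, col=7), (row=6, col=8), (row=7, col=9), (row=8, col=8), (row=9, col=7), (row=10, col=8), (row=11, col=7)
  Distance 11: (row=0, col=3), (row=1, col=4), (row=2, col=5), (row=3, col=6), (row=4, col=7), (row=5, col=8), (row=6, col=9), (row=8, col=9), (row=9, col=8), (row=10, col=9), (row=11, col=8)
  Distance 12: (row=0, col=4), (row=1, col=5), (row=2, col=6), (row=4, col=8), (row=5, col=9), (row=9, col=9), (row=11, col=9)
  Distance 13: (row=0, col=5), (row=1, col=6), (row=2, col=7), (row=3, col=8), (row=4, col=9)  <- goal reached here
One shortest path (13 moves): (row=8, col=0) -> (row=8, col=1) -> (row=8, col=2) -> (row=8, col=3) -> (row=7, col=3) -> (row=7, col=4) -> (row=7, col=5) -> (row=6, col=5) -> (row=5, col=5) -> (row=4, col=5) -> (row=3, col=5) -> (row=2, col=5) -> (row=1, col=5) -> (row=0, col=5)

Answer: Shortest path length: 13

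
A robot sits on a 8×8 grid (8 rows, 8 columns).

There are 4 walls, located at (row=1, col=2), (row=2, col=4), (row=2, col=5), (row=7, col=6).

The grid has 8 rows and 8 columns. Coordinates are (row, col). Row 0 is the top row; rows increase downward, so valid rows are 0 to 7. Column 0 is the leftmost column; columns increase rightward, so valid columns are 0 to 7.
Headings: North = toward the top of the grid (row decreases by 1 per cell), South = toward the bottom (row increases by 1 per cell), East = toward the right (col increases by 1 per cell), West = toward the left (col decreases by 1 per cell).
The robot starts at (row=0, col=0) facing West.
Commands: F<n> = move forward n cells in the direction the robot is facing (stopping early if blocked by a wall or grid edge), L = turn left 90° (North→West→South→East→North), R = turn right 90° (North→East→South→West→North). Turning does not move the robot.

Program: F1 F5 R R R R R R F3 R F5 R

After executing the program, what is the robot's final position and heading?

Answer: Final position: (row=5, col=3), facing West

Derivation:
Start: (row=0, col=0), facing West
  F1: move forward 0/1 (blocked), now at (row=0, col=0)
  F5: move forward 0/5 (blocked), now at (row=0, col=0)
  R: turn right, now facing North
  R: turn right, now facing East
  R: turn right, now facing South
  R: turn right, now facing West
  R: turn right, now facing North
  R: turn right, now facing East
  F3: move forward 3, now at (row=0, col=3)
  R: turn right, now facing South
  F5: move forward 5, now at (row=5, col=3)
  R: turn right, now facing West
Final: (row=5, col=3), facing West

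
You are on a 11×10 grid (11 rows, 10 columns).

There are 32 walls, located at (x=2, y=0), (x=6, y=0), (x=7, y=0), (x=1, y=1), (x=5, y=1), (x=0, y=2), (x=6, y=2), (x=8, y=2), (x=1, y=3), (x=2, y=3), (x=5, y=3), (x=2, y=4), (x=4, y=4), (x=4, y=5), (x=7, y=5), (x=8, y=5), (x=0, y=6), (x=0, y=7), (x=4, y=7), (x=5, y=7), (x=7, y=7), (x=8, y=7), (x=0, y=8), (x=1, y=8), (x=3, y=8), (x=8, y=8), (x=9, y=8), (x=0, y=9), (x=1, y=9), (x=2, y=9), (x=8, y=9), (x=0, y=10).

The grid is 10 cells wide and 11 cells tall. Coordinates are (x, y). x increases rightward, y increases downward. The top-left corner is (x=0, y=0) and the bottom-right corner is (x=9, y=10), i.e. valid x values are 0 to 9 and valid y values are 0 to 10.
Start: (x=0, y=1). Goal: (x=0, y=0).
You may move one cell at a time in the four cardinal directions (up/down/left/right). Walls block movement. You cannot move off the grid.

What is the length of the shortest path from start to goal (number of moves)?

BFS from (x=0, y=1) until reaching (x=0, y=0):
  Distance 0: (x=0, y=1)
  Distance 1: (x=0, y=0)  <- goal reached here
One shortest path (1 moves): (x=0, y=1) -> (x=0, y=0)

Answer: Shortest path length: 1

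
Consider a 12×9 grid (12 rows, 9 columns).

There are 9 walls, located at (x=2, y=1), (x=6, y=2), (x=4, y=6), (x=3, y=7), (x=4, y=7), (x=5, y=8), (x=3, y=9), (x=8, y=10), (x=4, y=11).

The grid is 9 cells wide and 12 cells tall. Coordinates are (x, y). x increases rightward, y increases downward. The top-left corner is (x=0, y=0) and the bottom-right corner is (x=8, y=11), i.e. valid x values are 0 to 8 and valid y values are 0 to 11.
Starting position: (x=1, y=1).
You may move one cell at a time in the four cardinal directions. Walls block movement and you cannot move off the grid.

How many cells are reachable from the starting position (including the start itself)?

BFS flood-fill from (x=1, y=1):
  Distance 0: (x=1, y=1)
  Distance 1: (x=1, y=0), (x=0, y=1), (x=1, y=2)
  Distance 2: (x=0, y=0), (x=2, y=0), (x=0, y=2), (x=2, y=2), (x=1, y=3)
  Distance 3: (x=3, y=0), (x=3, y=2), (x=0, y=3), (x=2, y=3), (x=1, y=4)
  Distance 4: (x=4, y=0), (x=3, y=1), (x=4, y=2), (x=3, y=3), (x=0, y=4), (x=2, y=4), (x=1, y=5)
  Distance 5: (x=5, y=0), (x=4, y=1), (x=5, y=2), (x=4, y=3), (x=3, y=4), (x=0, y=5), (x=2, y=5), (x=1, y=6)
  Distance 6: (x=6, y=0), (x=5, y=1), (x=5, y=3), (x=4, y=4), (x=3, y=5), (x=0, y=6), (x=2, y=6), (x=1, y=7)
  Distance 7: (x=7, y=0), (x=6, y=1), (x=6, y=3), (x=5, y=4), (x=4, y=5), (x=3, y=6), (x=0, y=7), (x=2, y=7), (x=1, y=8)
  Distance 8: (x=8, y=0), (x=7, y=1), (x=7, y=3), (x=6, y=4), (x=5, y=5), (x=0, y=8), (x=2, y=8), (x=1, y=9)
  Distance 9: (x=8, y=1), (x=7, y=2), (x=8, y=3), (x=7, y=4), (x=6, y=5), (x=5, y=6), (x=3, y=8), (x=0, y=9), (x=2, y=9), (x=1, y=10)
  Distance 10: (x=8, y=2), (x=8, y=4), (x=7, y=5), (x=6, y=6), (x=5, y=7), (x=4, y=8), (x=0, y=10), (x=2, y=10), (x=1, y=11)
  Distance 11: (x=8, y=5), (x=7, y=6), (x=6, y=7), (x=4, y=9), (x=3, y=10), (x=0, y=11), (x=2, y=11)
  Distance 12: (x=8, y=6), (x=7, y=7), (x=6, y=8), (x=5, y=9), (x=4, y=10), (x=3, y=11)
  Distance 13: (x=8, y=7), (x=7, y=8), (x=6, y=9), (x=5, y=10)
  Distance 14: (x=8, y=8), (x=7, y=9), (x=6, y=10), (x=5, y=11)
  Distance 15: (x=8, y=9), (x=7, y=10), (x=6, y=11)
  Distance 16: (x=7, y=11)
  Distance 17: (x=8, y=11)
Total reachable: 99 (grid has 99 open cells total)

Answer: Reachable cells: 99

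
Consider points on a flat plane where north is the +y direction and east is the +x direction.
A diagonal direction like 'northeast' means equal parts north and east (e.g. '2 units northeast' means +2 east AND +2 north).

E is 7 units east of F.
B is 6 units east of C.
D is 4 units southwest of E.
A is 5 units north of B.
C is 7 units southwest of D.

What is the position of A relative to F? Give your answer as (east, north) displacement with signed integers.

Place F at the origin (east=0, north=0).
  E is 7 units east of F: delta (east=+7, north=+0); E at (east=7, north=0).
  D is 4 units southwest of E: delta (east=-4, north=-4); D at (east=3, north=-4).
  C is 7 units southwest of D: delta (east=-7, north=-7); C at (east=-4, north=-11).
  B is 6 units east of C: delta (east=+6, north=+0); B at (east=2, north=-11).
  A is 5 units north of B: delta (east=+0, north=+5); A at (east=2, north=-6).
Therefore A relative to F: (east=2, north=-6).

Answer: A is at (east=2, north=-6) relative to F.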